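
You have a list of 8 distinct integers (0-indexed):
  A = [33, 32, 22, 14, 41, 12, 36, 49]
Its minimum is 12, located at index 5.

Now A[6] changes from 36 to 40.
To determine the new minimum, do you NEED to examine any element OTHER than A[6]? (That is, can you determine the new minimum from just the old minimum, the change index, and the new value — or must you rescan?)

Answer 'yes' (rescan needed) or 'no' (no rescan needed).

Old min = 12 at index 5
Change at index 6: 36 -> 40
Index 6 was NOT the min. New min = min(12, 40). No rescan of other elements needed.
Needs rescan: no

Answer: no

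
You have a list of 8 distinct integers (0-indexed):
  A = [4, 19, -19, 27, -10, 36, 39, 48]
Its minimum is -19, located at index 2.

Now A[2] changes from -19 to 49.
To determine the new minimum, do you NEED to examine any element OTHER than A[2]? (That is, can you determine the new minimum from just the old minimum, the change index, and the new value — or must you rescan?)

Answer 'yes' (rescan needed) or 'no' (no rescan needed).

Old min = -19 at index 2
Change at index 2: -19 -> 49
Index 2 WAS the min and new value 49 > old min -19. Must rescan other elements to find the new min.
Needs rescan: yes

Answer: yes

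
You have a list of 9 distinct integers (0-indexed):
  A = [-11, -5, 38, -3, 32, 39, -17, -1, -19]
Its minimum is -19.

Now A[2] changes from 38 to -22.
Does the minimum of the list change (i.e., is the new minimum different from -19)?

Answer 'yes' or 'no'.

Answer: yes

Derivation:
Old min = -19
Change: A[2] 38 -> -22
Changed element was NOT the min; min changes only if -22 < -19.
New min = -22; changed? yes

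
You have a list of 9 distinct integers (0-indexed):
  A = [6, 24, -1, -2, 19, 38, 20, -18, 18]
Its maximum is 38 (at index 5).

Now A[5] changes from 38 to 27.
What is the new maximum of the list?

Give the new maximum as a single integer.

Answer: 27

Derivation:
Old max = 38 (at index 5)
Change: A[5] 38 -> 27
Changed element WAS the max -> may need rescan.
  Max of remaining elements: 24
  New max = max(27, 24) = 27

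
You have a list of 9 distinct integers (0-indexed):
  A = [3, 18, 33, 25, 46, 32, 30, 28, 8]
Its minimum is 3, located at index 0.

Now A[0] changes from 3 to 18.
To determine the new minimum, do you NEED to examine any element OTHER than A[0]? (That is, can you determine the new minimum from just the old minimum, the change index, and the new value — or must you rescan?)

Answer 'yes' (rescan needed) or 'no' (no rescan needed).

Old min = 3 at index 0
Change at index 0: 3 -> 18
Index 0 WAS the min and new value 18 > old min 3. Must rescan other elements to find the new min.
Needs rescan: yes

Answer: yes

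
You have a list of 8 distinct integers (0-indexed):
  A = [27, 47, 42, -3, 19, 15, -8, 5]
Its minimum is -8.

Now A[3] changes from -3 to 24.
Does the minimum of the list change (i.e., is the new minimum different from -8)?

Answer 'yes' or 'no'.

Answer: no

Derivation:
Old min = -8
Change: A[3] -3 -> 24
Changed element was NOT the min; min changes only if 24 < -8.
New min = -8; changed? no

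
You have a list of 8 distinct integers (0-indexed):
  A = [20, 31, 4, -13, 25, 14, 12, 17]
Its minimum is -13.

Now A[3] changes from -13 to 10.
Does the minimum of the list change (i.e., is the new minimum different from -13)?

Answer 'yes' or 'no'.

Answer: yes

Derivation:
Old min = -13
Change: A[3] -13 -> 10
Changed element was the min; new min must be rechecked.
New min = 4; changed? yes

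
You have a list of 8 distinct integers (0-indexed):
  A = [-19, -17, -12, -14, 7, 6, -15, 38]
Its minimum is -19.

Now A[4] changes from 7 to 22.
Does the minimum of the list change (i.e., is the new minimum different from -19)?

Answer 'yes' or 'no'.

Answer: no

Derivation:
Old min = -19
Change: A[4] 7 -> 22
Changed element was NOT the min; min changes only if 22 < -19.
New min = -19; changed? no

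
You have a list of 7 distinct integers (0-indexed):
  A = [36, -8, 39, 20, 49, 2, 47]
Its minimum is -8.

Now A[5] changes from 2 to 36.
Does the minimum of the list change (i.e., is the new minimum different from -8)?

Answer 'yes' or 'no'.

Answer: no

Derivation:
Old min = -8
Change: A[5] 2 -> 36
Changed element was NOT the min; min changes only if 36 < -8.
New min = -8; changed? no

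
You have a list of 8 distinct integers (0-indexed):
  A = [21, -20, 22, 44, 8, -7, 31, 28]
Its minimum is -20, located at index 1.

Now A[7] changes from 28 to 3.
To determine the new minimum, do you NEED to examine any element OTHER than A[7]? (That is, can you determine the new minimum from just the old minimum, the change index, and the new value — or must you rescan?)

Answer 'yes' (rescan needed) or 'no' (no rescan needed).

Answer: no

Derivation:
Old min = -20 at index 1
Change at index 7: 28 -> 3
Index 7 was NOT the min. New min = min(-20, 3). No rescan of other elements needed.
Needs rescan: no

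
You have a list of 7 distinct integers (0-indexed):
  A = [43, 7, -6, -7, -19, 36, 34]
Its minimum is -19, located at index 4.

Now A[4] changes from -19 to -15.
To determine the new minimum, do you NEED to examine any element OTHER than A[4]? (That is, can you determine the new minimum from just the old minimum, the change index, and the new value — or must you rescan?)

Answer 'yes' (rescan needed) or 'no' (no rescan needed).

Old min = -19 at index 4
Change at index 4: -19 -> -15
Index 4 WAS the min and new value -15 > old min -19. Must rescan other elements to find the new min.
Needs rescan: yes

Answer: yes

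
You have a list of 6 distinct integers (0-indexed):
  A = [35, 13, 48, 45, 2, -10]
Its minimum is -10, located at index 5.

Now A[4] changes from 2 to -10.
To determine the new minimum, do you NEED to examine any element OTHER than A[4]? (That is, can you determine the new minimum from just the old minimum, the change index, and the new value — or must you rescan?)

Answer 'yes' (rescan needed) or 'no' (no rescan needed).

Answer: no

Derivation:
Old min = -10 at index 5
Change at index 4: 2 -> -10
Index 4 was NOT the min. New min = min(-10, -10). No rescan of other elements needed.
Needs rescan: no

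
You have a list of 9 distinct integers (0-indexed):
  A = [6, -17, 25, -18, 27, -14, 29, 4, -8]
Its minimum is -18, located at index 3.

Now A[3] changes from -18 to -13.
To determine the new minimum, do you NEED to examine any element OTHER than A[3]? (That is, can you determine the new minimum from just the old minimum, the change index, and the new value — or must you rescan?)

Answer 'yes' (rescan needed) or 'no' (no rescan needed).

Answer: yes

Derivation:
Old min = -18 at index 3
Change at index 3: -18 -> -13
Index 3 WAS the min and new value -13 > old min -18. Must rescan other elements to find the new min.
Needs rescan: yes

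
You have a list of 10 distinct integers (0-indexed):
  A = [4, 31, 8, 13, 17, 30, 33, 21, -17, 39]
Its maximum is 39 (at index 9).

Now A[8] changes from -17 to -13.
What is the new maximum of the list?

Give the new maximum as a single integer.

Old max = 39 (at index 9)
Change: A[8] -17 -> -13
Changed element was NOT the old max.
  New max = max(old_max, new_val) = max(39, -13) = 39

Answer: 39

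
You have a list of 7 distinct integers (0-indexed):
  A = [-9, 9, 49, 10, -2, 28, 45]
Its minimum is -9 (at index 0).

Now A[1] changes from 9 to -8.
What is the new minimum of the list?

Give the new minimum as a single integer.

Answer: -9

Derivation:
Old min = -9 (at index 0)
Change: A[1] 9 -> -8
Changed element was NOT the old min.
  New min = min(old_min, new_val) = min(-9, -8) = -9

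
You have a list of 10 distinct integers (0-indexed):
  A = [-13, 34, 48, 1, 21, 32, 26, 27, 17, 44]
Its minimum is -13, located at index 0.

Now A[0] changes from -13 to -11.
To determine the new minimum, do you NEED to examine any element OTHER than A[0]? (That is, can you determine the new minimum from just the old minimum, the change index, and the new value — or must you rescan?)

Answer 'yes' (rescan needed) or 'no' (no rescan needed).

Answer: yes

Derivation:
Old min = -13 at index 0
Change at index 0: -13 -> -11
Index 0 WAS the min and new value -11 > old min -13. Must rescan other elements to find the new min.
Needs rescan: yes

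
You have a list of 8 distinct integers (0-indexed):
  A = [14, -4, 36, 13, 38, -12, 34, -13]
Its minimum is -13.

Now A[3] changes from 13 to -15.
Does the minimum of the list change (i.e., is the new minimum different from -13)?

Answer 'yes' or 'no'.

Answer: yes

Derivation:
Old min = -13
Change: A[3] 13 -> -15
Changed element was NOT the min; min changes only if -15 < -13.
New min = -15; changed? yes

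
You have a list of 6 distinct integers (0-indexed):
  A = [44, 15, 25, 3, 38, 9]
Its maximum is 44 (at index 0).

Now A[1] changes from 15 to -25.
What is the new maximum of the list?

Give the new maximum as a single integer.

Answer: 44

Derivation:
Old max = 44 (at index 0)
Change: A[1] 15 -> -25
Changed element was NOT the old max.
  New max = max(old_max, new_val) = max(44, -25) = 44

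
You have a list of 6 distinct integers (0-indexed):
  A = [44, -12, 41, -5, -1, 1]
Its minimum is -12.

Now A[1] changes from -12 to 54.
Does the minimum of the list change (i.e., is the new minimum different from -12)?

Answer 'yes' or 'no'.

Old min = -12
Change: A[1] -12 -> 54
Changed element was the min; new min must be rechecked.
New min = -5; changed? yes

Answer: yes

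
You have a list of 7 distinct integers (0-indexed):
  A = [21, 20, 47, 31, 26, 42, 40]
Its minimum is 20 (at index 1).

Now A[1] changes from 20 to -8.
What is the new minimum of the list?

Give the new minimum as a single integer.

Answer: -8

Derivation:
Old min = 20 (at index 1)
Change: A[1] 20 -> -8
Changed element WAS the min. Need to check: is -8 still <= all others?
  Min of remaining elements: 21
  New min = min(-8, 21) = -8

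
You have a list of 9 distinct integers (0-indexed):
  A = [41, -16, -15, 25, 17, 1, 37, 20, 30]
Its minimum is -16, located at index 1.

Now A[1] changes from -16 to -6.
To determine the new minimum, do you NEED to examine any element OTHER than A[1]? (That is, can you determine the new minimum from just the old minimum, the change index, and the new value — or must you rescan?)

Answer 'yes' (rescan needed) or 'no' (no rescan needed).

Old min = -16 at index 1
Change at index 1: -16 -> -6
Index 1 WAS the min and new value -6 > old min -16. Must rescan other elements to find the new min.
Needs rescan: yes

Answer: yes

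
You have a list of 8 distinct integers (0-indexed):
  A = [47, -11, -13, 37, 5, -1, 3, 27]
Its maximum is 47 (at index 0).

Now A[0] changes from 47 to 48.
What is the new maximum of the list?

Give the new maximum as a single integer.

Old max = 47 (at index 0)
Change: A[0] 47 -> 48
Changed element WAS the max -> may need rescan.
  Max of remaining elements: 37
  New max = max(48, 37) = 48

Answer: 48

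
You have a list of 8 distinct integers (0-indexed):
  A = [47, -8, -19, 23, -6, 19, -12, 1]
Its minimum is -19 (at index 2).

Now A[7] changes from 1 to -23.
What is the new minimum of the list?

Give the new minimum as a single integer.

Old min = -19 (at index 2)
Change: A[7] 1 -> -23
Changed element was NOT the old min.
  New min = min(old_min, new_val) = min(-19, -23) = -23

Answer: -23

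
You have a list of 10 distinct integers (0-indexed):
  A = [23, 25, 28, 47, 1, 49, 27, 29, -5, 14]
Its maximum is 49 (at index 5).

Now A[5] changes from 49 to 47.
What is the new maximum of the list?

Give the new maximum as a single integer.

Answer: 47

Derivation:
Old max = 49 (at index 5)
Change: A[5] 49 -> 47
Changed element WAS the max -> may need rescan.
  Max of remaining elements: 47
  New max = max(47, 47) = 47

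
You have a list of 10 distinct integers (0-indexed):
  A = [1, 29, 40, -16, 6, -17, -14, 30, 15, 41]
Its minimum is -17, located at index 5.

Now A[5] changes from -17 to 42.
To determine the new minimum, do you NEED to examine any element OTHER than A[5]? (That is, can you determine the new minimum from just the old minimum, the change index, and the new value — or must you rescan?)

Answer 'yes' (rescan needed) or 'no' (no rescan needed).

Answer: yes

Derivation:
Old min = -17 at index 5
Change at index 5: -17 -> 42
Index 5 WAS the min and new value 42 > old min -17. Must rescan other elements to find the new min.
Needs rescan: yes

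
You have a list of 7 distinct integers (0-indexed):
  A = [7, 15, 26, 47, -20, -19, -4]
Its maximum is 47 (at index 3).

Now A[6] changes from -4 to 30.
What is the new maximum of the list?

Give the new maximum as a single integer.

Answer: 47

Derivation:
Old max = 47 (at index 3)
Change: A[6] -4 -> 30
Changed element was NOT the old max.
  New max = max(old_max, new_val) = max(47, 30) = 47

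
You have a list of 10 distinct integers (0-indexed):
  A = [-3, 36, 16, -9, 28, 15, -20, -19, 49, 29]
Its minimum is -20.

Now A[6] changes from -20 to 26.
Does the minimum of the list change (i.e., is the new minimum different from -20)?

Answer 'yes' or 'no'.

Answer: yes

Derivation:
Old min = -20
Change: A[6] -20 -> 26
Changed element was the min; new min must be rechecked.
New min = -19; changed? yes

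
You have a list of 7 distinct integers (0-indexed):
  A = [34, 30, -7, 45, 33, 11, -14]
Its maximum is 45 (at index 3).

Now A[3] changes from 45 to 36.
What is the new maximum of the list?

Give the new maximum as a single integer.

Old max = 45 (at index 3)
Change: A[3] 45 -> 36
Changed element WAS the max -> may need rescan.
  Max of remaining elements: 34
  New max = max(36, 34) = 36

Answer: 36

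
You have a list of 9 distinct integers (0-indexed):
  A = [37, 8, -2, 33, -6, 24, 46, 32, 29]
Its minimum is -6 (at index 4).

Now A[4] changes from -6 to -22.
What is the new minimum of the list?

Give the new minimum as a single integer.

Answer: -22

Derivation:
Old min = -6 (at index 4)
Change: A[4] -6 -> -22
Changed element WAS the min. Need to check: is -22 still <= all others?
  Min of remaining elements: -2
  New min = min(-22, -2) = -22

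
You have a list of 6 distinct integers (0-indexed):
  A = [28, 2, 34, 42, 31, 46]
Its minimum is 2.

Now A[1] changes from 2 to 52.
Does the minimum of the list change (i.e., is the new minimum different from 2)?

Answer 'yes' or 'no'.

Answer: yes

Derivation:
Old min = 2
Change: A[1] 2 -> 52
Changed element was the min; new min must be rechecked.
New min = 28; changed? yes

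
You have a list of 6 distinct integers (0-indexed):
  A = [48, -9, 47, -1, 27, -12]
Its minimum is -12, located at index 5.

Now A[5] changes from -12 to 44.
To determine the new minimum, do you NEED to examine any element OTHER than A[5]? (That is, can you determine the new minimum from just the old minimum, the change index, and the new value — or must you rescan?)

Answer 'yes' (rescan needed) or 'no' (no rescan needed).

Old min = -12 at index 5
Change at index 5: -12 -> 44
Index 5 WAS the min and new value 44 > old min -12. Must rescan other elements to find the new min.
Needs rescan: yes

Answer: yes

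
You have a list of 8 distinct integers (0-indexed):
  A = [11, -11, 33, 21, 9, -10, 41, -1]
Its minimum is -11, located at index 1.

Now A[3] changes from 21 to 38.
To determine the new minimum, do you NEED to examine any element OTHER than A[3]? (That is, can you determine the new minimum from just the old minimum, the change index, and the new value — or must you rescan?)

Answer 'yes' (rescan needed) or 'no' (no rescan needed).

Old min = -11 at index 1
Change at index 3: 21 -> 38
Index 3 was NOT the min. New min = min(-11, 38). No rescan of other elements needed.
Needs rescan: no

Answer: no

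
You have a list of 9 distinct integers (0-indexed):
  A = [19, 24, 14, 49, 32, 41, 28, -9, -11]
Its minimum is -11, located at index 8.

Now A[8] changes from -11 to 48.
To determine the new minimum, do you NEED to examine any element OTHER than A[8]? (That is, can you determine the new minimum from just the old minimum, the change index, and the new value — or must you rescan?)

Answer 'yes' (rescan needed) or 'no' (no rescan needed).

Old min = -11 at index 8
Change at index 8: -11 -> 48
Index 8 WAS the min and new value 48 > old min -11. Must rescan other elements to find the new min.
Needs rescan: yes

Answer: yes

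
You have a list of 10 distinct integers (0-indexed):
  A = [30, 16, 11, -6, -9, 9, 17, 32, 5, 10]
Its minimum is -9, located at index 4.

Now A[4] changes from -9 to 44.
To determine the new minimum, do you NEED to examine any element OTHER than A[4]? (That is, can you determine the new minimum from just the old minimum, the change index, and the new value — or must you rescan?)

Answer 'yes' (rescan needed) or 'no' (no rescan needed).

Answer: yes

Derivation:
Old min = -9 at index 4
Change at index 4: -9 -> 44
Index 4 WAS the min and new value 44 > old min -9. Must rescan other elements to find the new min.
Needs rescan: yes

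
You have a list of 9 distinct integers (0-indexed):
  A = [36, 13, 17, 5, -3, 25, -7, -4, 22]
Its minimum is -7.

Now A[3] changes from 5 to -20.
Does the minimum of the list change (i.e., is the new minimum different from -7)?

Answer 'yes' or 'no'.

Answer: yes

Derivation:
Old min = -7
Change: A[3] 5 -> -20
Changed element was NOT the min; min changes only if -20 < -7.
New min = -20; changed? yes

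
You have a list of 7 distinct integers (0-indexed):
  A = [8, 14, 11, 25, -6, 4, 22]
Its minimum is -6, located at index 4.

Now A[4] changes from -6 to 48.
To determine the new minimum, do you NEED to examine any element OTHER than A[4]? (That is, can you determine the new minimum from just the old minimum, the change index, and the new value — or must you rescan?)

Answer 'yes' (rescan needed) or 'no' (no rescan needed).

Old min = -6 at index 4
Change at index 4: -6 -> 48
Index 4 WAS the min and new value 48 > old min -6. Must rescan other elements to find the new min.
Needs rescan: yes

Answer: yes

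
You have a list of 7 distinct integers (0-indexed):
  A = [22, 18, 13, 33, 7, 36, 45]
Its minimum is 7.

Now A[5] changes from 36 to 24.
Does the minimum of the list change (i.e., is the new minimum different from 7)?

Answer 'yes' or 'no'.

Old min = 7
Change: A[5] 36 -> 24
Changed element was NOT the min; min changes only if 24 < 7.
New min = 7; changed? no

Answer: no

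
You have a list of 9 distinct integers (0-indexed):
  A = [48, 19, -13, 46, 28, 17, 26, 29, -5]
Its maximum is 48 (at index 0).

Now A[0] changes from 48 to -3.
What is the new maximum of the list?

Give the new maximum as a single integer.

Answer: 46

Derivation:
Old max = 48 (at index 0)
Change: A[0] 48 -> -3
Changed element WAS the max -> may need rescan.
  Max of remaining elements: 46
  New max = max(-3, 46) = 46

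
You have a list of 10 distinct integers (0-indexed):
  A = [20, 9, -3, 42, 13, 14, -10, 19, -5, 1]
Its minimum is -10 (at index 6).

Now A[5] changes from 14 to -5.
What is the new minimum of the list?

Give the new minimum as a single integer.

Old min = -10 (at index 6)
Change: A[5] 14 -> -5
Changed element was NOT the old min.
  New min = min(old_min, new_val) = min(-10, -5) = -10

Answer: -10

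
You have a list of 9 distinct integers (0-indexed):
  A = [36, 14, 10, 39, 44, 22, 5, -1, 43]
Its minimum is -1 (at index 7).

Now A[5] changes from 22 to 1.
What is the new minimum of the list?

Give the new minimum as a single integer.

Old min = -1 (at index 7)
Change: A[5] 22 -> 1
Changed element was NOT the old min.
  New min = min(old_min, new_val) = min(-1, 1) = -1

Answer: -1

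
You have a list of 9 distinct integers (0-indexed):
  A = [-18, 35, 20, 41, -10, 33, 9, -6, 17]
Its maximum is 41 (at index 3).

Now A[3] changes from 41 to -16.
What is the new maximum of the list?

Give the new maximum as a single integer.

Answer: 35

Derivation:
Old max = 41 (at index 3)
Change: A[3] 41 -> -16
Changed element WAS the max -> may need rescan.
  Max of remaining elements: 35
  New max = max(-16, 35) = 35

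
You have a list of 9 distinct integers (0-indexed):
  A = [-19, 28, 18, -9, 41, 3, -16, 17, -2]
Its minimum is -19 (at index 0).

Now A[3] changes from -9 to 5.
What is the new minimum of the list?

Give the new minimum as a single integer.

Answer: -19

Derivation:
Old min = -19 (at index 0)
Change: A[3] -9 -> 5
Changed element was NOT the old min.
  New min = min(old_min, new_val) = min(-19, 5) = -19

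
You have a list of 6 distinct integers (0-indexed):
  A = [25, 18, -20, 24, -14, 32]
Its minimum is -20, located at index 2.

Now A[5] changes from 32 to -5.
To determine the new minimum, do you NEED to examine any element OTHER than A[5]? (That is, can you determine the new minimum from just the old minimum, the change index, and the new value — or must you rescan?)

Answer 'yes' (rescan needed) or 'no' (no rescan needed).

Answer: no

Derivation:
Old min = -20 at index 2
Change at index 5: 32 -> -5
Index 5 was NOT the min. New min = min(-20, -5). No rescan of other elements needed.
Needs rescan: no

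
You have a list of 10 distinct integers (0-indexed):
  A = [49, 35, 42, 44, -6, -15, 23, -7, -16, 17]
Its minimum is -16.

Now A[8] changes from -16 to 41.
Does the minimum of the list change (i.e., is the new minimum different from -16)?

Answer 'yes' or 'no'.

Answer: yes

Derivation:
Old min = -16
Change: A[8] -16 -> 41
Changed element was the min; new min must be rechecked.
New min = -15; changed? yes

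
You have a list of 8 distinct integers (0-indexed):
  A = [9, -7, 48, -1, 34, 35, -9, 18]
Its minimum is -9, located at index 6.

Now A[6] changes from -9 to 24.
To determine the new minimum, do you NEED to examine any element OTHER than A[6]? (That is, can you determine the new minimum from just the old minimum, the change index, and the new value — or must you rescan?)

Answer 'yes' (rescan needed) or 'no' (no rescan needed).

Old min = -9 at index 6
Change at index 6: -9 -> 24
Index 6 WAS the min and new value 24 > old min -9. Must rescan other elements to find the new min.
Needs rescan: yes

Answer: yes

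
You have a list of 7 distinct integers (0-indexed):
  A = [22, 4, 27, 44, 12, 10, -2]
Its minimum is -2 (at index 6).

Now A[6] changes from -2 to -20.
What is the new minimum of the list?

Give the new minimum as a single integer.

Answer: -20

Derivation:
Old min = -2 (at index 6)
Change: A[6] -2 -> -20
Changed element WAS the min. Need to check: is -20 still <= all others?
  Min of remaining elements: 4
  New min = min(-20, 4) = -20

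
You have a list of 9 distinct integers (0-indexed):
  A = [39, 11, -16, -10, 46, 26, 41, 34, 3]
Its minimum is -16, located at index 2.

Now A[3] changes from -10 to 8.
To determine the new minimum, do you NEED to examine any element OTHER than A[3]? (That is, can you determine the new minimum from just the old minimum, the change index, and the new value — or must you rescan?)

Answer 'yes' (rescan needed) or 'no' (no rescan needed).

Answer: no

Derivation:
Old min = -16 at index 2
Change at index 3: -10 -> 8
Index 3 was NOT the min. New min = min(-16, 8). No rescan of other elements needed.
Needs rescan: no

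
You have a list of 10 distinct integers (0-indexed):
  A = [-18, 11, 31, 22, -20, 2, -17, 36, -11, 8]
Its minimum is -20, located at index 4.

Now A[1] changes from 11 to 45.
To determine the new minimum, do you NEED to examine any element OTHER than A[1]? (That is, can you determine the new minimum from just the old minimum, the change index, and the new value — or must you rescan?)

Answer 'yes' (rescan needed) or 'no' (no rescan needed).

Old min = -20 at index 4
Change at index 1: 11 -> 45
Index 1 was NOT the min. New min = min(-20, 45). No rescan of other elements needed.
Needs rescan: no

Answer: no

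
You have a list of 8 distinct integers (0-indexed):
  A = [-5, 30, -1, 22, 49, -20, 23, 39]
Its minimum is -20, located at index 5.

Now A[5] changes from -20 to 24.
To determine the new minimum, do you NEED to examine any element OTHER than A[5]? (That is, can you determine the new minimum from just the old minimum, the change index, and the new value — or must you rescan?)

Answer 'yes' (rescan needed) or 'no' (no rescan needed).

Old min = -20 at index 5
Change at index 5: -20 -> 24
Index 5 WAS the min and new value 24 > old min -20. Must rescan other elements to find the new min.
Needs rescan: yes

Answer: yes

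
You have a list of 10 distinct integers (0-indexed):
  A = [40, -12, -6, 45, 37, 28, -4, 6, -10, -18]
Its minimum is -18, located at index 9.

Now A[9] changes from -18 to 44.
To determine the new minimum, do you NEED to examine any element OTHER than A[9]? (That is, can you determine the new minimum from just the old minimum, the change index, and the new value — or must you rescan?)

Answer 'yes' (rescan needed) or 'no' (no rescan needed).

Old min = -18 at index 9
Change at index 9: -18 -> 44
Index 9 WAS the min and new value 44 > old min -18. Must rescan other elements to find the new min.
Needs rescan: yes

Answer: yes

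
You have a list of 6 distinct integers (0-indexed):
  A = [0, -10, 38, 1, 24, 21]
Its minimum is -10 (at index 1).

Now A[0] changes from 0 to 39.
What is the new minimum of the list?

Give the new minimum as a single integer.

Answer: -10

Derivation:
Old min = -10 (at index 1)
Change: A[0] 0 -> 39
Changed element was NOT the old min.
  New min = min(old_min, new_val) = min(-10, 39) = -10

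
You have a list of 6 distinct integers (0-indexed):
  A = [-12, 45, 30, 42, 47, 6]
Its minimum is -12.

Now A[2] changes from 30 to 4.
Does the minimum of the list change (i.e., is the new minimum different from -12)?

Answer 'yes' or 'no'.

Answer: no

Derivation:
Old min = -12
Change: A[2] 30 -> 4
Changed element was NOT the min; min changes only if 4 < -12.
New min = -12; changed? no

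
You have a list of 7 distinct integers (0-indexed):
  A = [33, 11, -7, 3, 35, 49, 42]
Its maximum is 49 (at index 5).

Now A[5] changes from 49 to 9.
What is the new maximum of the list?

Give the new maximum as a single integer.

Old max = 49 (at index 5)
Change: A[5] 49 -> 9
Changed element WAS the max -> may need rescan.
  Max of remaining elements: 42
  New max = max(9, 42) = 42

Answer: 42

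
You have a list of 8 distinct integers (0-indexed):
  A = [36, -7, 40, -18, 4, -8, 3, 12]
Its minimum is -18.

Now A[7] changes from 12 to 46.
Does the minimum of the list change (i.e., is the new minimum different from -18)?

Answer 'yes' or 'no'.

Old min = -18
Change: A[7] 12 -> 46
Changed element was NOT the min; min changes only if 46 < -18.
New min = -18; changed? no

Answer: no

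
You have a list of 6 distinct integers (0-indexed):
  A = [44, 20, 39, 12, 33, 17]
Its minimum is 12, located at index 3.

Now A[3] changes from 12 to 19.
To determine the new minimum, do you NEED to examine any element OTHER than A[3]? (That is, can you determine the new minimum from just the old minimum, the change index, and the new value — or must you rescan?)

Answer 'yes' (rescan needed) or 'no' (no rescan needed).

Answer: yes

Derivation:
Old min = 12 at index 3
Change at index 3: 12 -> 19
Index 3 WAS the min and new value 19 > old min 12. Must rescan other elements to find the new min.
Needs rescan: yes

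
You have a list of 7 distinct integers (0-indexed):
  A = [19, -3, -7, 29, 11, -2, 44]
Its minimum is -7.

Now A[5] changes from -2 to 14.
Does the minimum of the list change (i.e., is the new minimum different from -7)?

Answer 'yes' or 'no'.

Old min = -7
Change: A[5] -2 -> 14
Changed element was NOT the min; min changes only if 14 < -7.
New min = -7; changed? no

Answer: no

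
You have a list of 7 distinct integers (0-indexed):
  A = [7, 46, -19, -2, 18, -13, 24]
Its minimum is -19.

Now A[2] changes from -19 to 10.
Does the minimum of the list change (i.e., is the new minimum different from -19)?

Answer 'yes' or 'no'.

Answer: yes

Derivation:
Old min = -19
Change: A[2] -19 -> 10
Changed element was the min; new min must be rechecked.
New min = -13; changed? yes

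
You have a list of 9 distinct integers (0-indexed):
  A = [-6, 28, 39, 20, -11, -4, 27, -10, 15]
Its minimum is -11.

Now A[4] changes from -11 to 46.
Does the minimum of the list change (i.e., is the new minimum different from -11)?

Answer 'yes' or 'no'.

Answer: yes

Derivation:
Old min = -11
Change: A[4] -11 -> 46
Changed element was the min; new min must be rechecked.
New min = -10; changed? yes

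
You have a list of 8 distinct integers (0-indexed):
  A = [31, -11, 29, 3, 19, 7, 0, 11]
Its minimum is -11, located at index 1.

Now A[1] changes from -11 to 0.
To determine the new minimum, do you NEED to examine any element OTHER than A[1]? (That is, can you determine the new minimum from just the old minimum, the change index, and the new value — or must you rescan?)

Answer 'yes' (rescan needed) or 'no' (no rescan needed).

Old min = -11 at index 1
Change at index 1: -11 -> 0
Index 1 WAS the min and new value 0 > old min -11. Must rescan other elements to find the new min.
Needs rescan: yes

Answer: yes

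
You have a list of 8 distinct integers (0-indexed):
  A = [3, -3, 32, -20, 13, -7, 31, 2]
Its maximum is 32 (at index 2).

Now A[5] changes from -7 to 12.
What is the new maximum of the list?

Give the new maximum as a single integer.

Answer: 32

Derivation:
Old max = 32 (at index 2)
Change: A[5] -7 -> 12
Changed element was NOT the old max.
  New max = max(old_max, new_val) = max(32, 12) = 32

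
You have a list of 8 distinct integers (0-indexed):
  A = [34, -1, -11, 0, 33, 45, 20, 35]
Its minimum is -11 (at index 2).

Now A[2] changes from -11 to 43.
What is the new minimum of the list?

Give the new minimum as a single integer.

Answer: -1

Derivation:
Old min = -11 (at index 2)
Change: A[2] -11 -> 43
Changed element WAS the min. Need to check: is 43 still <= all others?
  Min of remaining elements: -1
  New min = min(43, -1) = -1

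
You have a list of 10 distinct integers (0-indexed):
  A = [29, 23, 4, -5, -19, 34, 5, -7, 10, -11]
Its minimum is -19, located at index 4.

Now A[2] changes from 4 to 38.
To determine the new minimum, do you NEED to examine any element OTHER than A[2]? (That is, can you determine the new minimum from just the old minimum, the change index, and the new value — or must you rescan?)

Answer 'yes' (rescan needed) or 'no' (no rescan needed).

Old min = -19 at index 4
Change at index 2: 4 -> 38
Index 2 was NOT the min. New min = min(-19, 38). No rescan of other elements needed.
Needs rescan: no

Answer: no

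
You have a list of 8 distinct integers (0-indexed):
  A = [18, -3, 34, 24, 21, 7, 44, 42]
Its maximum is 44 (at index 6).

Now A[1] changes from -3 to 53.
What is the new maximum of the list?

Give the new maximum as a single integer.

Old max = 44 (at index 6)
Change: A[1] -3 -> 53
Changed element was NOT the old max.
  New max = max(old_max, new_val) = max(44, 53) = 53

Answer: 53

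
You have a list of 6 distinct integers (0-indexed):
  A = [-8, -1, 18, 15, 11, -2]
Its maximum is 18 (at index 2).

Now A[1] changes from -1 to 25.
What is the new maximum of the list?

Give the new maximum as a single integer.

Answer: 25

Derivation:
Old max = 18 (at index 2)
Change: A[1] -1 -> 25
Changed element was NOT the old max.
  New max = max(old_max, new_val) = max(18, 25) = 25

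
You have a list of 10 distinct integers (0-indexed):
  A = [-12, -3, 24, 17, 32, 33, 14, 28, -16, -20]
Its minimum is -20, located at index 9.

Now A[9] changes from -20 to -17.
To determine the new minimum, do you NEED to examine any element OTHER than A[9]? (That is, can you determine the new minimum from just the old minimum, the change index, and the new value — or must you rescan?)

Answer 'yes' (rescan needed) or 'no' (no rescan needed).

Old min = -20 at index 9
Change at index 9: -20 -> -17
Index 9 WAS the min and new value -17 > old min -20. Must rescan other elements to find the new min.
Needs rescan: yes

Answer: yes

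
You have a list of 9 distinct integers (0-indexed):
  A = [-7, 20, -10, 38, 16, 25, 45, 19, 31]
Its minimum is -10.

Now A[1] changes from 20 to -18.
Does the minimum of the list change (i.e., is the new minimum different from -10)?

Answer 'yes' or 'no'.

Old min = -10
Change: A[1] 20 -> -18
Changed element was NOT the min; min changes only if -18 < -10.
New min = -18; changed? yes

Answer: yes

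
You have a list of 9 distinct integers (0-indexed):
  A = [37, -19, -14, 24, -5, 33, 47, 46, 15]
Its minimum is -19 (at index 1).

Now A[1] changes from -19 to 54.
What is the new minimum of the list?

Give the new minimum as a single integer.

Old min = -19 (at index 1)
Change: A[1] -19 -> 54
Changed element WAS the min. Need to check: is 54 still <= all others?
  Min of remaining elements: -14
  New min = min(54, -14) = -14

Answer: -14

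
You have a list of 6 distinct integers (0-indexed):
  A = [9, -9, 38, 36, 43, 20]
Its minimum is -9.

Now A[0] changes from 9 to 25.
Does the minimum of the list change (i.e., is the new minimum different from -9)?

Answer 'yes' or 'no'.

Answer: no

Derivation:
Old min = -9
Change: A[0] 9 -> 25
Changed element was NOT the min; min changes only if 25 < -9.
New min = -9; changed? no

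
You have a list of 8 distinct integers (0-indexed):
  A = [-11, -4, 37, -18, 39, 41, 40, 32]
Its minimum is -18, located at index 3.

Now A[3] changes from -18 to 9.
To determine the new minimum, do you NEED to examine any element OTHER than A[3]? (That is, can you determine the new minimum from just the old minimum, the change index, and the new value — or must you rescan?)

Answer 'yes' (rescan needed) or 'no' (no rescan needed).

Answer: yes

Derivation:
Old min = -18 at index 3
Change at index 3: -18 -> 9
Index 3 WAS the min and new value 9 > old min -18. Must rescan other elements to find the new min.
Needs rescan: yes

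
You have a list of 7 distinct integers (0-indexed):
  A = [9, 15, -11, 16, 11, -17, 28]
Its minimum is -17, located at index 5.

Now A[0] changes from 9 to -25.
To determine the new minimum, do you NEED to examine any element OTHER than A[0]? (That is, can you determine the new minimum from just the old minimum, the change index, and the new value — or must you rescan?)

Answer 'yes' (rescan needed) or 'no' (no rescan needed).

Answer: no

Derivation:
Old min = -17 at index 5
Change at index 0: 9 -> -25
Index 0 was NOT the min. New min = min(-17, -25). No rescan of other elements needed.
Needs rescan: no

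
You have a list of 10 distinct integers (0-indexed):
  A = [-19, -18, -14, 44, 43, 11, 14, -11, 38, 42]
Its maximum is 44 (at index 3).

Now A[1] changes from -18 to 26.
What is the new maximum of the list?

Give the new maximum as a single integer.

Old max = 44 (at index 3)
Change: A[1] -18 -> 26
Changed element was NOT the old max.
  New max = max(old_max, new_val) = max(44, 26) = 44

Answer: 44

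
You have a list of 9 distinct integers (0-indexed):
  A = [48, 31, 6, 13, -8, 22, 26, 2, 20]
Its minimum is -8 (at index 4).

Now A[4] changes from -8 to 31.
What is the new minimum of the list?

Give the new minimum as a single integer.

Old min = -8 (at index 4)
Change: A[4] -8 -> 31
Changed element WAS the min. Need to check: is 31 still <= all others?
  Min of remaining elements: 2
  New min = min(31, 2) = 2

Answer: 2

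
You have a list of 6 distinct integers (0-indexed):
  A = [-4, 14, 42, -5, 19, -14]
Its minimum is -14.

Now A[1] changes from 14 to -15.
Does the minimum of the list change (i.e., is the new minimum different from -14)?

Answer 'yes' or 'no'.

Old min = -14
Change: A[1] 14 -> -15
Changed element was NOT the min; min changes only if -15 < -14.
New min = -15; changed? yes

Answer: yes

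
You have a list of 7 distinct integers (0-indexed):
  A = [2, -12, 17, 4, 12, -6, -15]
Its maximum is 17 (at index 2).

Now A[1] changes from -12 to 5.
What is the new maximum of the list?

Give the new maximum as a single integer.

Answer: 17

Derivation:
Old max = 17 (at index 2)
Change: A[1] -12 -> 5
Changed element was NOT the old max.
  New max = max(old_max, new_val) = max(17, 5) = 17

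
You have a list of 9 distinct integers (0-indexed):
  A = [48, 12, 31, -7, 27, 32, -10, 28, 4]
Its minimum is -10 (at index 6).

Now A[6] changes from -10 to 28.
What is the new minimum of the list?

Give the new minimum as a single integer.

Answer: -7

Derivation:
Old min = -10 (at index 6)
Change: A[6] -10 -> 28
Changed element WAS the min. Need to check: is 28 still <= all others?
  Min of remaining elements: -7
  New min = min(28, -7) = -7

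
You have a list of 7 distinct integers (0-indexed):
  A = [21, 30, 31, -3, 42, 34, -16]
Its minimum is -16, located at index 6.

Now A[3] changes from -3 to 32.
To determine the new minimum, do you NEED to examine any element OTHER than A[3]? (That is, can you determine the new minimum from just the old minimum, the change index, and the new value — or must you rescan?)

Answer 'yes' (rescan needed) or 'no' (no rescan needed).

Answer: no

Derivation:
Old min = -16 at index 6
Change at index 3: -3 -> 32
Index 3 was NOT the min. New min = min(-16, 32). No rescan of other elements needed.
Needs rescan: no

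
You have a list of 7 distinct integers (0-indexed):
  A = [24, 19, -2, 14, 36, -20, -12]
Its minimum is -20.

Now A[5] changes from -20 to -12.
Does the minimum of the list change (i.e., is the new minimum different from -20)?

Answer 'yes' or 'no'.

Old min = -20
Change: A[5] -20 -> -12
Changed element was the min; new min must be rechecked.
New min = -12; changed? yes

Answer: yes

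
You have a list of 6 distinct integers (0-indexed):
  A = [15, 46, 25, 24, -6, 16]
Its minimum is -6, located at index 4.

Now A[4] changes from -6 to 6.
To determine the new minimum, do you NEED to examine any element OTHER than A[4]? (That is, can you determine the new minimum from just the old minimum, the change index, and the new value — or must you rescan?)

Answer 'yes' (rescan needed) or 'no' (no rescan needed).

Answer: yes

Derivation:
Old min = -6 at index 4
Change at index 4: -6 -> 6
Index 4 WAS the min and new value 6 > old min -6. Must rescan other elements to find the new min.
Needs rescan: yes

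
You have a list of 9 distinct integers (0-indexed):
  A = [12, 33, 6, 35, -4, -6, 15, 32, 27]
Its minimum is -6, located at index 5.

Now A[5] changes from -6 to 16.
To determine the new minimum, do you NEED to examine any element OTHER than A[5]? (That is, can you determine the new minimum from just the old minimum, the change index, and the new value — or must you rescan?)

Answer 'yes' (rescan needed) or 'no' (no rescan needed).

Answer: yes

Derivation:
Old min = -6 at index 5
Change at index 5: -6 -> 16
Index 5 WAS the min and new value 16 > old min -6. Must rescan other elements to find the new min.
Needs rescan: yes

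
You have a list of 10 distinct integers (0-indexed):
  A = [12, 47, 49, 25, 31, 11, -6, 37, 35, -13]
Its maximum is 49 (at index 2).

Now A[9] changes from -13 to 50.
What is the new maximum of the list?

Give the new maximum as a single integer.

Old max = 49 (at index 2)
Change: A[9] -13 -> 50
Changed element was NOT the old max.
  New max = max(old_max, new_val) = max(49, 50) = 50

Answer: 50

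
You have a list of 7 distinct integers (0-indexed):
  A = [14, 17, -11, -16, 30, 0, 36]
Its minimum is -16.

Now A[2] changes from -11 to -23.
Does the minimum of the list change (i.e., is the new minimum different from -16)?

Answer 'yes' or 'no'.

Old min = -16
Change: A[2] -11 -> -23
Changed element was NOT the min; min changes only if -23 < -16.
New min = -23; changed? yes

Answer: yes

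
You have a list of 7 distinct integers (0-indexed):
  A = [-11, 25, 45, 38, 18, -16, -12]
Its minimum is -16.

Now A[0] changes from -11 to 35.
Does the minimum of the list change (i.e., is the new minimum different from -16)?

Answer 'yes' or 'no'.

Answer: no

Derivation:
Old min = -16
Change: A[0] -11 -> 35
Changed element was NOT the min; min changes only if 35 < -16.
New min = -16; changed? no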